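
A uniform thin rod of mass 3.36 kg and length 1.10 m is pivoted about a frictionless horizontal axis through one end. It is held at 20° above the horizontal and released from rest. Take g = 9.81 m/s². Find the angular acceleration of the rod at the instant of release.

α ≈ 12.6 rad/s²

About the pivot, I = (1/3)ML² = (1/3)(3.36)(1.10)² = 1.355 kg·m².
The weight acts at the center, a distance L/2 = 0.5500 m from the pivot; τ = Mg(L/2) cos 20° = 17.04 N·m.
α = τ/I = 17.04/1.355 = 12.57 rad/s².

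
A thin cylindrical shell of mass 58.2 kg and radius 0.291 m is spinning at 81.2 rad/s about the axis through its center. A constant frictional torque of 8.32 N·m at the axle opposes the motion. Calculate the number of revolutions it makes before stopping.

I = MR² = (58.2)(0.291)² = 4.928 kg·m².
The net torque has magnitude 8.32 N·m, opposing ω.
|α| = τ/I = 8.320/4.928 = 1.688 rad/s² (deceleration).
ω² = ω₀² − 2|α|θ with ω = 0 ⇒ θ = ω₀²/(2|α|) = 1953 rad = 310.8 rev.

≈ 311 revolutions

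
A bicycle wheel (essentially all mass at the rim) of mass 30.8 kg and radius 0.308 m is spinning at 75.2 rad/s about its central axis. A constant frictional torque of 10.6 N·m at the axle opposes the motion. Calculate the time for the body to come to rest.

I = MR² = (30.8)(0.308)² = 2.922 kg·m².
The net torque has magnitude 10.6 N·m, opposing ω.
|α| = τ/I = 10.60/2.922 = 3.628 rad/s² (deceleration).
0 = ω₀ − |α|t ⇒ t = ω₀/|α| = 75.2/3.628 = 20.73 s.

t ≈ 20.7 s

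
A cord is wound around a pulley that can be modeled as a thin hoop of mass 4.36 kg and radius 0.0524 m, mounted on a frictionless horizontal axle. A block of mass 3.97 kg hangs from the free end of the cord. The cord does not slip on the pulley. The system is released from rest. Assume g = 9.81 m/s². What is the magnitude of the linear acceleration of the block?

I = MR² = (4.36)(0.0524)² = 0.01197 kg·m².
Block: mg − T = ma. Pulley: TR = Iα. No-slip: a = αR, so T = (I/R²)a = 4.360·a.
Then mg = (m + 4.360)a, so a = (3.97)(9.81)/(3.97 + 4.360) = 4.675 m/s².

a ≈ 4.68 m/s²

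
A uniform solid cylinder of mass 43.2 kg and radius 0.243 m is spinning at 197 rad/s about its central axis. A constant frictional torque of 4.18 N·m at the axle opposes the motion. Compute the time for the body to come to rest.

t ≈ 60.1 s

I = ½MR² = (1/2)(43.2)(0.243)² = 1.275 kg·m².
The net torque has magnitude 4.18 N·m, opposing ω.
|α| = τ/I = 4.180/1.275 = 3.277 rad/s² (deceleration).
0 = ω₀ − |α|t ⇒ t = ω₀/|α| = 197/3.277 = 60.11 s.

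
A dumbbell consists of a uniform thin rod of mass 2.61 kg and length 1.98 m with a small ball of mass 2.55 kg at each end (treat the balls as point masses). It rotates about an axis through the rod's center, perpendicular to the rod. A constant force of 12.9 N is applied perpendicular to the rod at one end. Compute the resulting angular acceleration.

α ≈ 2.18 rad/s²

I_rod = (1/12)ML² = (1/12)(2.61)(1.98)² = 0.8527 kg·m².
I_balls = 2·m·(L/2)² = 2(2.55)(0.9900)² = 4.999 kg·m².
Total I = 5.851 kg·m².
τ = F·(L/2) = (12.9)(0.990) = 12.77 N·m.
α = τ/I = 12.77/5.851 = 2.183 rad/s².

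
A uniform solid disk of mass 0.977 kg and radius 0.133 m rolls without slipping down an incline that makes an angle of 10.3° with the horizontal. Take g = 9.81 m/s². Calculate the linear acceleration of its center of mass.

a ≈ 1.17 m/s²

Translation along the incline: Mg sinθ − f = Ma.
Rotation about the center: fR = Iα with I = ½MR². No-slip gives a = αR, so f = (I/R²)a = (1/2)M a.
Substituting: Mg sinθ = (1 + 0.5000)Ma, so a = g sinθ/(1 + 0.5000) = (9.81) sin 10.3° / 1.500 = 1.169 m/s².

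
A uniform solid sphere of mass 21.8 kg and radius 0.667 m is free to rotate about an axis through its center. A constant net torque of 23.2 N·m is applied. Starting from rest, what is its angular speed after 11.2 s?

ω ≈ 67.0 rad/s

I = (2/5)MR² = (2/5)(21.8)(0.667)² = 3.879 kg·m².
α = τ/I = 23.2/3.879 = 5.980 rad/s².
ω = ω₀ + αt = 0 + (5.980)(11.2) = 66.98 rad/s.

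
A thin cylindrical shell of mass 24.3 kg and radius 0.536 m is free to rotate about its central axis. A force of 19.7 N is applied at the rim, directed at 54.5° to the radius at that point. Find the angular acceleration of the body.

α ≈ 1.23 rad/s²

I = MR² = (24.3)(0.536)² = 6.981 kg·m².
Only the tangential component produces torque: τ = F R sinθ = (19.7)(0.536) sin 54.5° = 8.596 N·m.
From τ = Iα: α = 8.596/6.981 = 1.231 rad/s².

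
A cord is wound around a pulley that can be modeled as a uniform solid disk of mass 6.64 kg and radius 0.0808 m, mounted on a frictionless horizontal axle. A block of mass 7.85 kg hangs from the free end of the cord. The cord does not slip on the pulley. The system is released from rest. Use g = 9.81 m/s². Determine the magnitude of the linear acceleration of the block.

I = ½MR² = (1/2)(6.64)(0.0808)² = 0.02168 kg·m².
Block: mg − T = ma. Pulley: TR = Iα. No-slip: a = αR, so T = (I/R²)a = 3.320·a.
Then mg = (m + 3.320)a, so a = (7.85)(9.81)/(7.85 + 3.320) = 6.894 m/s².

a ≈ 6.89 m/s²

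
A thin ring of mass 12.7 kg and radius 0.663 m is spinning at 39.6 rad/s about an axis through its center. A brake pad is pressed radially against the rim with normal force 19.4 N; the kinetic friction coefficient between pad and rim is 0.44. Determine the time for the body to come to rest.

I = MR² = (12.7)(0.663)² = 5.583 kg·m².
Friction force f = μN = (0.44)(19.4) = 8.536 N at the rim; torque magnitude τ = fR = 5.659 N·m, opposing ω.
|α| = τ/I = 5.659/5.583 = 1.014 rad/s² (deceleration).
0 = ω₀ − |α|t ⇒ t = ω₀/|α| = 39.6/1.014 = 39.06 s.

t ≈ 39.1 s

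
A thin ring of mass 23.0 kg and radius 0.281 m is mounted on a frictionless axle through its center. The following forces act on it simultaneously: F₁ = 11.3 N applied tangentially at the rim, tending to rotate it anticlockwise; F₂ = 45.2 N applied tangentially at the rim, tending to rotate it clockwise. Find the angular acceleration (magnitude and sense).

I = MR² = (23.0)(0.281)² = 1.816 kg·m².
Taking anticlockwise as positive: τ₁ = +(11.3)(0.281) = +3.175 N·m; τ₂ = −(45.2)(0.281) = −12.70 N·m.
Net torque τ = -9.526 N·m.
α = τ/I = -9.526/1.816 = -5.245 rad/s².

α ≈ 5.25 rad/s², clockwise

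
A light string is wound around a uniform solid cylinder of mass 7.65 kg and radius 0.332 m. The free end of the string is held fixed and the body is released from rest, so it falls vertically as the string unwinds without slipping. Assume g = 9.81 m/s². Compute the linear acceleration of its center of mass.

Translation: Mg − T = Ma. Rotation about the center: TR = Iα with I = ½MR².
With a = αR: T = (I/R²)a = (1/2)M a, so Mg = (1 + 0.5000)Ma.
a = g/(1 + 0.5000) = 9.81/1.500 = 6.540 m/s².

a ≈ 6.54 m/s²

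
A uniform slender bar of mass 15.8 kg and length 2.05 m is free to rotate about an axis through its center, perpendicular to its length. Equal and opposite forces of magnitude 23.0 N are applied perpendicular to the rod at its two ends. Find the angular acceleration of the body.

α ≈ 8.52 rad/s²

I = (1/12)ML² = (1/12)(15.8)(2.05)² = 5.533 kg·m².
The couple gives τ = F·(L/2) + F·(L/2) = F L = (23.0)(2.05) = 47.15 N·m.
Newton's second law for rotation, τ = Iα, gives α = τ/I = 47.15/5.533 = 8.521 rad/s².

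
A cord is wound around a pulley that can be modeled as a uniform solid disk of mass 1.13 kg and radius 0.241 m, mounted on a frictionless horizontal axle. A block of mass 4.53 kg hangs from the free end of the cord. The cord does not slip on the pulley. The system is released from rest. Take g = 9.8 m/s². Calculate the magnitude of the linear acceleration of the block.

I = ½MR² = (1/2)(1.13)(0.241)² = 0.03282 kg·m².
Block: mg − T = ma. Pulley: TR = Iα. No-slip: a = αR, so T = (I/R²)a = 0.5650·a.
Then mg = (m + 0.5650)a, so a = (4.53)(9.8)/(4.53 + 0.5650) = 8.713 m/s².

a ≈ 8.71 m/s²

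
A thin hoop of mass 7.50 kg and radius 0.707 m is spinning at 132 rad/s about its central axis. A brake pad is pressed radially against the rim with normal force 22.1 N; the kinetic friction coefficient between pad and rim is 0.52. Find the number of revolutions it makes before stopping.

I = MR² = (7.50)(0.707)² = 3.749 kg·m².
Friction force f = μN = (0.52)(22.1) = 11.49 N at the rim; torque magnitude τ = fR = 8.125 N·m, opposing ω.
|α| = τ/I = 8.125/3.749 = 2.167 rad/s² (deceleration).
ω² = ω₀² − 2|α|θ with ω = 0 ⇒ θ = ω₀²/(2|α|) = 4020 rad = 639.8 rev.

≈ 640 revolutions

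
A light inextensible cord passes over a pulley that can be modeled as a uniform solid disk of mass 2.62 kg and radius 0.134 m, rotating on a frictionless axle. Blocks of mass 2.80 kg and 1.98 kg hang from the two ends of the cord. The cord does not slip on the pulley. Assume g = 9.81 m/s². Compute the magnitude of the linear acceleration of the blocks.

I = ½MR² = (1/2)(2.62)(0.134)² = 0.02352 kg·m².
Heavier block: m₁g − T₁ = m₁a. Lighter block: T₂ − m₂g = m₂a.
Pulley: (T₁ − T₂)R = Iα = I(a/R), so T₁ − T₂ = (I/R²)a = (1/2)M_p a = 1.310·a.
Adding the three: (m₁ − m₂)g = (m₁ + m₂ + 1.310)a, so a = (2.80 − 1.98)(9.81)/(2.80 + 1.98 + 1.310) = 1.321 m/s².

a ≈ 1.32 m/s²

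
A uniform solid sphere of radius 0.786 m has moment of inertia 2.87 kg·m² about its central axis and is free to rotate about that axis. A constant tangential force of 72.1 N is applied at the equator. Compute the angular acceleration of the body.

α ≈ 19.7 rad/s²

τ = F R = (72.1)(0.786) = 56.67 N·m.
Newton's second law for rotation, τ = Iα, gives α = τ/I = 56.67/2.870 = 19.75 rad/s².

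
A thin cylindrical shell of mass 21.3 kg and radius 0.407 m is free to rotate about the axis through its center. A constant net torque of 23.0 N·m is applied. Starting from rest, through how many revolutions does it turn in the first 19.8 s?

≈ 203 revolutions

I = MR² = (21.3)(0.407)² = 3.528 kg·m².
α = τ/I = 23.0/3.528 = 6.519 rad/s².
θ = ½αt² = ½(6.519)(19.8)² = 1278 rad.
Revolutions = θ/(2π) = 203.4.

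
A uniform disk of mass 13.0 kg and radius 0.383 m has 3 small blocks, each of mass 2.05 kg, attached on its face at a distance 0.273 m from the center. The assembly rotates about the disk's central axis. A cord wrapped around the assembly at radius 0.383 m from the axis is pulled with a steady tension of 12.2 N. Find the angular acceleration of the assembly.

I_disk = ½MR² = ½(13.0)(0.383)² = 0.9535 kg·m².
I_blocks = 3·m·r² = 3(2.05)(0.273)² = 0.4584 kg·m².
Total I = 1.412 kg·m².
τ = F r = (12.2)(0.383) = 4.673 N·m.
α = τ/I = 4.673/1.412 = 3.310 rad/s².

α ≈ 3.31 rad/s²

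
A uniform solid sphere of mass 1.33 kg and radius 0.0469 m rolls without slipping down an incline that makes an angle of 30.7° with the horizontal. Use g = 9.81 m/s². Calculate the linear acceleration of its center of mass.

Translation along the incline: Mg sinθ − f = Ma.
Rotation about the center: fR = Iα with I = (2/5)MR². No-slip gives a = αR, so f = (I/R²)a = (2/5)M a.
Substituting: Mg sinθ = (1 + 0.4000)Ma, so a = g sinθ/(1 + 0.4000) = (9.81) sin 30.7° / 1.400 = 3.577 m/s².

a ≈ 3.58 m/s²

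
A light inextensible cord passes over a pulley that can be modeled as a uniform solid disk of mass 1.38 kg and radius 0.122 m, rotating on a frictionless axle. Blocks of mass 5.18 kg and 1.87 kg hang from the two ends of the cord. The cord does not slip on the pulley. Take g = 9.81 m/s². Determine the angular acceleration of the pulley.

I = ½MR² = (1/2)(1.38)(0.122)² = 0.01027 kg·m².
Heavier block: m₁g − T₁ = m₁a. Lighter block: T₂ − m₂g = m₂a.
Pulley: (T₁ − T₂)R = Iα = I(a/R), so T₁ − T₂ = (I/R²)a = (1/2)M_p a = 0.6900·a.
Adding the three: (m₁ − m₂)g = (m₁ + m₂ + 0.6900)a, so a = (5.18 − 1.87)(9.81)/(5.18 + 1.87 + 0.6900) = 4.195 m/s².
α = a/R = 4.195/0.122 = 34.39 rad/s².

α ≈ 34.4 rad/s²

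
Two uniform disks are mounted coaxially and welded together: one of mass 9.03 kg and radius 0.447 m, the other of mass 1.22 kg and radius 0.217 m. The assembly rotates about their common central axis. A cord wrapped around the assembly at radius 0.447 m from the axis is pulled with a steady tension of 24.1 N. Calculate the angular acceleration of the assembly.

α ≈ 11.6 rad/s²

I = ½M₁R₁² + ½M₂R₂² = ½(9.03)(0.447)² + ½(1.22)(0.217)² = 0.9309 kg·m².
τ = F r = (24.1)(0.447) = 10.77 N·m.
α = τ/I = 10.77/0.9309 = 11.57 rad/s².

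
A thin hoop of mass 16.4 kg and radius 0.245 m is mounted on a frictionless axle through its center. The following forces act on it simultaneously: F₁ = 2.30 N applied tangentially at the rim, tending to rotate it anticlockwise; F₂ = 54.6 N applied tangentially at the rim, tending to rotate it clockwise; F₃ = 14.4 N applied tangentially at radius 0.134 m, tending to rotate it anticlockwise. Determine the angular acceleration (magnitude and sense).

I = MR² = (16.4)(0.245)² = 0.9844 kg·m².
Taking anticlockwise as positive: τ₁ = +(2.30)(0.245) = +0.5635 N·m; τ₂ = −(54.6)(0.245) = −13.38 N·m; τ₃ = +(14.4)(0.134) = +1.930 N·m.
Net torque τ = -10.88 N·m.
α = τ/I = -10.88/0.9844 = -11.06 rad/s².

α ≈ 11.1 rad/s², clockwise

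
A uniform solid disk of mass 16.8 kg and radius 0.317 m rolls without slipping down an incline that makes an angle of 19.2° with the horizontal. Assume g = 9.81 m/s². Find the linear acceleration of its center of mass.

a ≈ 2.15 m/s²

Translation along the incline: Mg sinθ − f = Ma.
Rotation about the center: fR = Iα with I = ½MR². No-slip gives a = αR, so f = (I/R²)a = (1/2)M a.
Substituting: Mg sinθ = (1 + 0.5000)Ma, so a = g sinθ/(1 + 0.5000) = (9.81) sin 19.2° / 1.500 = 2.151 m/s².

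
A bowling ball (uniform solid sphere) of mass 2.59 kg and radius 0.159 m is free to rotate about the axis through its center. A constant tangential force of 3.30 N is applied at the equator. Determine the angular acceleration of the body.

I = (2/5)MR² = (2/5)(2.59)(0.159)² = 0.02619 kg·m².
τ = F R = (3.30)(0.159) = 0.5247 N·m.
From τ = Iα: α = 0.5247/0.02619 = 20.03 rad/s².

α ≈ 20.0 rad/s²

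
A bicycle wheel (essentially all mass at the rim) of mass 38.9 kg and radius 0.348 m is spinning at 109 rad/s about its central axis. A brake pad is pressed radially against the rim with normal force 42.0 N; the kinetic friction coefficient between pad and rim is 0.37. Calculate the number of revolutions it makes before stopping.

I = MR² = (38.9)(0.348)² = 4.711 kg·m².
Friction force f = μN = (0.37)(42.0) = 15.54 N at the rim; torque magnitude τ = fR = 5.408 N·m, opposing ω.
|α| = τ/I = 5.408/4.711 = 1.148 rad/s² (deceleration).
ω² = ω₀² − 2|α|θ with ω = 0 ⇒ θ = ω₀²/(2|α|) = 5175 rad = 823.6 rev.

≈ 824 revolutions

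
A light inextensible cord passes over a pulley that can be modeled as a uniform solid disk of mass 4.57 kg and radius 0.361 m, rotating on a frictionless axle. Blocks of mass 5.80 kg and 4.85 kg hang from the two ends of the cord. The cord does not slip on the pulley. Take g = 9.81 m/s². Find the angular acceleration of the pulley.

I = ½MR² = (1/2)(4.57)(0.361)² = 0.2978 kg·m².
Heavier block: m₁g − T₁ = m₁a. Lighter block: T₂ − m₂g = m₂a.
Pulley: (T₁ − T₂)R = Iα = I(a/R), so T₁ − T₂ = (I/R²)a = (1/2)M_p a = 2.285·a.
Adding the three: (m₁ − m₂)g = (m₁ + m₂ + 2.285)a, so a = (5.80 − 4.85)(9.81)/(5.80 + 4.85 + 2.285) = 0.7205 m/s².
α = a/R = 0.7205/0.361 = 1.996 rad/s².

α ≈ 2.00 rad/s²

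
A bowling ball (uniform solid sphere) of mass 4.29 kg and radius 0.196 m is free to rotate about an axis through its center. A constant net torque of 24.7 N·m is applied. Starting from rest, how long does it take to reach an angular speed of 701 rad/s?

I = (2/5)MR² = (2/5)(4.29)(0.196)² = 0.06592 kg·m².
α = τ/I = 24.7/0.06592 = 374.7 rad/s².
ω = αt ⇒ t = ω/α = 701/374.7 = 1.871 s.

t ≈ 1.87 s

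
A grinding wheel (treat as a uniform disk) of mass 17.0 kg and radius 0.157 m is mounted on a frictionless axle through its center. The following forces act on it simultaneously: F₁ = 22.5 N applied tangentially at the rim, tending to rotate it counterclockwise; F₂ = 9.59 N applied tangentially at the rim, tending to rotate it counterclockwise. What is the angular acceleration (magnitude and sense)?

α ≈ 24.0 rad/s², counterclockwise

I = ½MR² = (1/2)(17.0)(0.157)² = 0.2095 kg·m².
Taking counterclockwise as positive: τ₁ = +(22.5)(0.157) = +3.533 N·m; τ₂ = +(9.59)(0.157) = +1.506 N·m.
Net torque τ = 5.038 N·m.
α = τ/I = 5.038/0.2095 = 24.05 rad/s².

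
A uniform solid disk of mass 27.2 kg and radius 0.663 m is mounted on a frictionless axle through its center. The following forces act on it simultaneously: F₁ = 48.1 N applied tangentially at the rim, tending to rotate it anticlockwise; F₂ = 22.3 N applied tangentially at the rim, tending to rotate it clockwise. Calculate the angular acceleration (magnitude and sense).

I = ½MR² = (1/2)(27.2)(0.663)² = 5.978 kg·m².
Taking anticlockwise as positive: τ₁ = +(48.1)(0.663) = +31.89 N·m; τ₂ = −(22.3)(0.663) = −14.78 N·m.
Net torque τ = 17.11 N·m.
α = τ/I = 17.11/5.978 = 2.861 rad/s².

α ≈ 2.86 rad/s², anticlockwise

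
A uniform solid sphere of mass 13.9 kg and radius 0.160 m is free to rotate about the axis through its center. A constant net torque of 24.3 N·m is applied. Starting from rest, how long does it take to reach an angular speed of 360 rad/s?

I = (2/5)MR² = (2/5)(13.9)(0.160)² = 0.1423 kg·m².
α = τ/I = 24.3/0.1423 = 170.7 rad/s².
ω = αt ⇒ t = ω/α = 360/170.7 = 2.109 s.

t ≈ 2.11 s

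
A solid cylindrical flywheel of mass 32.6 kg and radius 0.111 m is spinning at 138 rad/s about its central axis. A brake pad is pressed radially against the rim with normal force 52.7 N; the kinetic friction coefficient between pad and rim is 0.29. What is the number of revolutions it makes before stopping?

≈ 179 revolutions

I = ½MR² = (1/2)(32.6)(0.111)² = 0.2008 kg·m².
Friction force f = μN = (0.29)(52.7) = 15.28 N at the rim; torque magnitude τ = fR = 1.696 N·m, opposing ω.
|α| = τ/I = 1.696/0.2008 = 8.447 rad/s² (deceleration).
ω² = ω₀² − 2|α|θ with ω = 0 ⇒ θ = ω₀²/(2|α|) = 1127 rad = 179.4 rev.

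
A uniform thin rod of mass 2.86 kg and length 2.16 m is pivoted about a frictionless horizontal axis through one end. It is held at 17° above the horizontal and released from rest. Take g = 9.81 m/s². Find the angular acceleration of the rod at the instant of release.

α ≈ 6.51 rad/s²

About the pivot, I = (1/3)ML² = (1/3)(2.86)(2.16)² = 4.448 kg·m².
The weight acts at the center, a distance L/2 = 1.080 m from the pivot; τ = Mg(L/2) cos 17° = 28.98 N·m.
α = τ/I = 28.98/4.448 = 6.515 rad/s².
(Equivalently α = (3g/(2L)) cos 17° = 6.515 rad/s².)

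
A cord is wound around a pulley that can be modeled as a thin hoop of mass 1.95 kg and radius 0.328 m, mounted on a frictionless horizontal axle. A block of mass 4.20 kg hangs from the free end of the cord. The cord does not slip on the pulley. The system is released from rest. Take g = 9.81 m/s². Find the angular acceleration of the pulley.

α ≈ 20.4 rad/s²

I = MR² = (1.95)(0.328)² = 0.2098 kg·m².
Block: mg − T = ma. Pulley: TR = Iα. No-slip: a = αR, so T = (I/R²)a = 1.950·a.
Then mg = (m + 1.950)a, so a = (4.20)(9.81)/(4.20 + 1.950) = 6.700 m/s².
α = a/R = 6.700/0.328 = 20.43 rad/s².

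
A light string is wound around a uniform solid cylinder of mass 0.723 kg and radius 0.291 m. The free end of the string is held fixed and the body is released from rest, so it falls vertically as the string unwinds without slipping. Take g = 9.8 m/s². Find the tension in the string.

Translation: Mg − T = Ma. Rotation about the center: TR = Iα with I = ½MR².
With a = αR: T = (I/R²)a = (1/2)M a, so Mg = (1 + 0.5000)Ma.
a = g/(1 + 0.5000) = 9.8/1.500 = 6.533 m/s².
T = 0.5000·M·a = (0.5000)(0.723)(6.533) = 2.362 N.

T ≈ 2.36 N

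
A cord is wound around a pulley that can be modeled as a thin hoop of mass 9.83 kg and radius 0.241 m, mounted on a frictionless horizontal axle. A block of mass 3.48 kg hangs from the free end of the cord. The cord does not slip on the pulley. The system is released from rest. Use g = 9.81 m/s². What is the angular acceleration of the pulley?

I = MR² = (9.83)(0.241)² = 0.5709 kg·m².
Block: mg − T = ma. Pulley: TR = Iα. No-slip: a = αR, so T = (I/R²)a = 9.830·a.
Then mg = (m + 9.830)a, so a = (3.48)(9.81)/(3.48 + 9.830) = 2.565 m/s².
α = a/R = 2.565/0.241 = 10.64 rad/s².

α ≈ 10.6 rad/s²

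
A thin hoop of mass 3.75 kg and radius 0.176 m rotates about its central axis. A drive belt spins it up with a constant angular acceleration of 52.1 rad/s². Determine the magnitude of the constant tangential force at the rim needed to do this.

I = MR² = (3.75)(0.176)² = 0.1162 kg·m².
The required torque is τ = Iα = (0.1162)(52.10) = 6.052 N·m.
A tangential force at the rim gives τ = FR, so F = τ/R = 6.052/0.176 = 34.39 N.

F ≈ 34.4 N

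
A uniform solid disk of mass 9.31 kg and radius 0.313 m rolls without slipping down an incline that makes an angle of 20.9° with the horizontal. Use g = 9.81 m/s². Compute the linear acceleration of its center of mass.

Translation along the incline: Mg sinθ − f = Ma.
Rotation about the center: fR = Iα with I = ½MR². No-slip gives a = αR, so f = (I/R²)a = (1/2)M a.
Substituting: Mg sinθ = (1 + 0.5000)Ma, so a = g sinθ/(1 + 0.5000) = (9.81) sin 20.9° / 1.500 = 2.333 m/s².

a ≈ 2.33 m/s²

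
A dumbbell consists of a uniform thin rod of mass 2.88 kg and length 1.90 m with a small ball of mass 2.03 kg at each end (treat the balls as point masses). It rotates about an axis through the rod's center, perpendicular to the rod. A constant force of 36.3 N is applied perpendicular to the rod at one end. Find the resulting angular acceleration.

I_rod = (1/12)ML² = (1/12)(2.88)(1.90)² = 0.8664 kg·m².
I_balls = 2·m·(L/2)² = 2(2.03)(0.9500)² = 3.664 kg·m².
Total I = 4.531 kg·m².
τ = F·(L/2) = (36.3)(0.950) = 34.48 N·m.
α = τ/I = 34.48/4.531 = 7.612 rad/s².

α ≈ 7.61 rad/s²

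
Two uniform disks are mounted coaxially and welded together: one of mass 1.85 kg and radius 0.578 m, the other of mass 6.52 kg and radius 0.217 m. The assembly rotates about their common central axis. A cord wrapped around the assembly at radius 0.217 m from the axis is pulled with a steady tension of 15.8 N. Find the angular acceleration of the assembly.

α ≈ 7.41 rad/s²

I = ½M₁R₁² + ½M₂R₂² = ½(1.85)(0.578)² + ½(6.52)(0.217)² = 0.4625 kg·m².
τ = F r = (15.8)(0.217) = 3.429 N·m.
α = τ/I = 3.429/0.4625 = 7.413 rad/s².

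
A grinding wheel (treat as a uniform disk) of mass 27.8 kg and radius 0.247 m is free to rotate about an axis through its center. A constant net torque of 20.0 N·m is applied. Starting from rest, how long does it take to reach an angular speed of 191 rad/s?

I = ½MR² = (1/2)(27.8)(0.247)² = 0.8480 kg·m².
α = τ/I = 20.0/0.8480 = 23.58 rad/s².
ω = αt ⇒ t = ω/α = 191/23.58 = 8.099 s.

t ≈ 8.10 s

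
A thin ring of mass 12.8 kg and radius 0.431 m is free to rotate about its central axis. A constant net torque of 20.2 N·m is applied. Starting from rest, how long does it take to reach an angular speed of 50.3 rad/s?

t ≈ 5.92 s

I = MR² = (12.8)(0.431)² = 2.378 kg·m².
α = τ/I = 20.2/2.378 = 8.495 rad/s².
ω = αt ⇒ t = ω/α = 50.3/8.495 = 5.921 s.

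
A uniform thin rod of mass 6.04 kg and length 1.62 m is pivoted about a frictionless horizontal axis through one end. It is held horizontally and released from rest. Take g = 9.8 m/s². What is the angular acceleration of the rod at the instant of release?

α ≈ 9.07 rad/s²

About the pivot, I = (1/3)ML² = (1/3)(6.04)(1.62)² = 5.284 kg·m².
The weight acts at the center, a distance L/2 = 0.8100 m from the pivot; τ = Mg(L/2) = 47.95 N·m.
α = τ/I = 47.95/5.284 = 9.074 rad/s².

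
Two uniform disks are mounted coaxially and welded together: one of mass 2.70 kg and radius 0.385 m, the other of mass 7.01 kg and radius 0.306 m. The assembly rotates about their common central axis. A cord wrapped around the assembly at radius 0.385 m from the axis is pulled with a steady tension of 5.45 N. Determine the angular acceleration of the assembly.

I = ½M₁R₁² + ½M₂R₂² = ½(2.70)(0.385)² + ½(7.01)(0.306)² = 0.5283 kg·m².
τ = F r = (5.45)(0.385) = 2.098 N·m.
α = τ/I = 2.098/0.5283 = 3.972 rad/s².

α ≈ 3.97 rad/s²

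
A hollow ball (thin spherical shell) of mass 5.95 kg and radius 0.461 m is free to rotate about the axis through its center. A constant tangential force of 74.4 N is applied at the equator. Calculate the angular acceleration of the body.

I = (2/3)MR² = (2/3)(5.95)(0.461)² = 0.8430 kg·m².
τ = F R = (74.4)(0.461) = 34.30 N·m.
From τ = Iα: α = 34.30/0.8430 = 40.69 rad/s².

α ≈ 40.7 rad/s²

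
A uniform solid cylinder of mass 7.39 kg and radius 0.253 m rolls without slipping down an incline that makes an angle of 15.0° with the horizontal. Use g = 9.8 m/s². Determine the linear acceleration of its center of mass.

a ≈ 1.69 m/s²

Translation along the incline: Mg sinθ − f = Ma.
Rotation about the center: fR = Iα with I = ½MR². No-slip gives a = αR, so f = (I/R²)a = (1/2)M a.
Substituting: Mg sinθ = (1 + 0.5000)Ma, so a = g sinθ/(1 + 0.5000) = (9.8) sin 15.0° / 1.500 = 1.691 m/s².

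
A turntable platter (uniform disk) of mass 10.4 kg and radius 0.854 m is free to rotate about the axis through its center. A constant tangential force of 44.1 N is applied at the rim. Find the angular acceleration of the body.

α ≈ 9.93 rad/s²

I = ½MR² = (1/2)(10.4)(0.854)² = 3.792 kg·m².
τ = F R = (44.1)(0.854) = 37.66 N·m.
Newton's second law for rotation, τ = Iα, gives α = τ/I = 37.66/3.792 = 9.931 rad/s².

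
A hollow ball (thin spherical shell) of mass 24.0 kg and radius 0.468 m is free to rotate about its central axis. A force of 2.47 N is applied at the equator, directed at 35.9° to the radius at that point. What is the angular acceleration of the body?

α ≈ 0.193 rad/s²

I = (2/3)MR² = (2/3)(24.0)(0.468)² = 3.504 kg·m².
Only the tangential component produces torque: τ = F R sinθ = (2.47)(0.468) sin 35.9° = 0.6778 N·m.
From τ = Iα: α = 0.6778/3.504 = 0.1934 rad/s².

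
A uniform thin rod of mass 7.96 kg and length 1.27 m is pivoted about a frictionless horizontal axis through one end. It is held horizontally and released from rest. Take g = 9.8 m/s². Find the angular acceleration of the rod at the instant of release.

α ≈ 11.6 rad/s²

About the pivot, I = (1/3)ML² = (1/3)(7.96)(1.27)² = 4.280 kg·m².
The weight acts at the center, a distance L/2 = 0.6350 m from the pivot; τ = Mg(L/2) = 49.54 N·m.
α = τ/I = 49.54/4.280 = 11.57 rad/s².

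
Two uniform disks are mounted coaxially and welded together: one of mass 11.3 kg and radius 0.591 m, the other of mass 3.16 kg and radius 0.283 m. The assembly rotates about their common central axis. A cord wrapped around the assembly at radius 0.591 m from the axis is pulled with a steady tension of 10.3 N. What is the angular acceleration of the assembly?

α ≈ 2.90 rad/s²

I = ½M₁R₁² + ½M₂R₂² = ½(11.3)(0.591)² + ½(3.16)(0.283)² = 2.100 kg·m².
τ = F r = (10.3)(0.591) = 6.087 N·m.
α = τ/I = 6.087/2.100 = 2.899 rad/s².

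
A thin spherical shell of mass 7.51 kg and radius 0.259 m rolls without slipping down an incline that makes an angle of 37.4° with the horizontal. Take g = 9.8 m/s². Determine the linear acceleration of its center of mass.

Translation along the incline: Mg sinθ − f = Ma.
Rotation about the center: fR = Iα with I = (2/3)MR². No-slip gives a = αR, so f = (I/R²)a = (2/3)M a.
Substituting: Mg sinθ = (1 + 0.6667)Ma, so a = g sinθ/(1 + 0.6667) = (9.8) sin 37.4° / 1.667 = 3.571 m/s².

a ≈ 3.57 m/s²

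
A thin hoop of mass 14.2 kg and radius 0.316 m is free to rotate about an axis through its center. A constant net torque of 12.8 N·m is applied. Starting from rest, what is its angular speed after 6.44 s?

I = MR² = (14.2)(0.316)² = 1.418 kg·m².
α = τ/I = 12.8/1.418 = 9.027 rad/s².
ω = ω₀ + αt = 0 + (9.027)(6.44) = 58.13 rad/s.

ω ≈ 58.1 rad/s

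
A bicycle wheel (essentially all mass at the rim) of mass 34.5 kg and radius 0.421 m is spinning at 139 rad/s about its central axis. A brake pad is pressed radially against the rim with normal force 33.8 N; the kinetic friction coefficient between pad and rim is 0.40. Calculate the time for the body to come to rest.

I = MR² = (34.5)(0.421)² = 6.115 kg·m².
Friction force f = μN = (0.40)(33.8) = 13.52 N at the rim; torque magnitude τ = fR = 5.692 N·m, opposing ω.
|α| = τ/I = 5.692/6.115 = 0.9308 rad/s² (deceleration).
0 = ω₀ − |α|t ⇒ t = ω₀/|α| = 139/0.9308 = 149.3 s.

t ≈ 149 s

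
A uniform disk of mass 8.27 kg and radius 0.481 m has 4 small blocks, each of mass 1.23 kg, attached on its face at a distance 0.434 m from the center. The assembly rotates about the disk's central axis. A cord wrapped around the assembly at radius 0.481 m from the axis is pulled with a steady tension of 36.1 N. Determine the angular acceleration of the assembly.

I_disk = ½MR² = ½(8.27)(0.481)² = 0.9567 kg·m².
I_blocks = 4·m·r² = 4(1.23)(0.434)² = 0.9267 kg·m².
Total I = 1.883 kg·m².
τ = F r = (36.1)(0.481) = 17.36 N·m.
α = τ/I = 17.36/1.883 = 9.220 rad/s².

α ≈ 9.22 rad/s²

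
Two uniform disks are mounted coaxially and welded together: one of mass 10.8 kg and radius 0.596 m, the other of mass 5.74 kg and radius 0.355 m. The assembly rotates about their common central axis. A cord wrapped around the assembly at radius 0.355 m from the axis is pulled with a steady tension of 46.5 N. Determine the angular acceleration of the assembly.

I = ½M₁R₁² + ½M₂R₂² = ½(10.8)(0.596)² + ½(5.74)(0.355)² = 2.280 kg·m².
τ = F r = (46.5)(0.355) = 16.51 N·m.
α = τ/I = 16.51/2.280 = 7.241 rad/s².

α ≈ 7.24 rad/s²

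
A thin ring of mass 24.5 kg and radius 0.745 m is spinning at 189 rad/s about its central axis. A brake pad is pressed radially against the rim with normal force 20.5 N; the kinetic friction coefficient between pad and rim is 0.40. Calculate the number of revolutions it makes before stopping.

≈ 6330 revolutions

I = MR² = (24.5)(0.745)² = 13.60 kg·m².
Friction force f = μN = (0.40)(20.5) = 8.200 N at the rim; torque magnitude τ = fR = 6.109 N·m, opposing ω.
|α| = τ/I = 6.109/13.60 = 0.4493 rad/s² (deceleration).
ω² = ω₀² − 2|α|θ with ω = 0 ⇒ θ = ω₀²/(2|α|) = 39760 rad = 6327 rev.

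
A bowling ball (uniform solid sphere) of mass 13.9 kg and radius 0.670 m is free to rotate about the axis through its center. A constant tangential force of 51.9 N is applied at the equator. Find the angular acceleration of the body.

I = (2/5)MR² = (2/5)(13.9)(0.670)² = 2.496 kg·m².
τ = F R = (51.9)(0.670) = 34.77 N·m.
From τ = Iα: α = 34.77/2.496 = 13.93 rad/s².

α ≈ 13.9 rad/s²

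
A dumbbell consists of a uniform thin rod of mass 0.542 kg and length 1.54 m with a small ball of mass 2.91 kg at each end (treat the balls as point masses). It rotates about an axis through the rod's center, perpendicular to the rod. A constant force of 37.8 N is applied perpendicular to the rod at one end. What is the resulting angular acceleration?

α ≈ 8.18 rad/s²

I_rod = (1/12)ML² = (1/12)(0.542)(1.54)² = 0.1071 kg·m².
I_balls = 2·m·(L/2)² = 2(2.91)(0.7700)² = 3.451 kg·m².
Total I = 3.558 kg·m².
τ = F·(L/2) = (37.8)(0.770) = 29.11 N·m.
α = τ/I = 29.11/3.558 = 8.181 rad/s².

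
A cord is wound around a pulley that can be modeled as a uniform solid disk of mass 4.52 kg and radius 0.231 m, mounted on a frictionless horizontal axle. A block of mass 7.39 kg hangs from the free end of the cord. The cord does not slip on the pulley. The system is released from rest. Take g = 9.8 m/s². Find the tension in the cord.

I = ½MR² = (1/2)(4.52)(0.231)² = 0.1206 kg·m².
Block: mg − T = ma. Pulley: TR = Iα. No-slip: a = αR, so T = (I/R²)a = 2.260·a.
Then mg = (m + 2.260)a, so a = (7.39)(9.8)/(7.39 + 2.260) = 7.505 m/s².
T = 2.260·a = 16.96 N.

T ≈ 17.0 N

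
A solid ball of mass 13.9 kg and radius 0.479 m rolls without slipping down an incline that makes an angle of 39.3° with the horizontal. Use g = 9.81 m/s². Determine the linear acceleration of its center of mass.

Translation along the incline: Mg sinθ − f = Ma.
Rotation about the center: fR = Iα with I = (2/5)MR². No-slip gives a = αR, so f = (I/R²)a = (2/5)M a.
Substituting: Mg sinθ = (1 + 0.4000)Ma, so a = g sinθ/(1 + 0.4000) = (9.81) sin 39.3° / 1.400 = 4.438 m/s².

a ≈ 4.44 m/s²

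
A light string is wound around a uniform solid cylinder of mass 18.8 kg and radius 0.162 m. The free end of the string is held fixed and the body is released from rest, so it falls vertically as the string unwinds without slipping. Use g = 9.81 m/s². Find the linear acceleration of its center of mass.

Translation: Mg − T = Ma. Rotation about the center: TR = Iα with I = ½MR².
With a = αR: T = (I/R²)a = (1/2)M a, so Mg = (1 + 0.5000)Ma.
a = g/(1 + 0.5000) = 9.81/1.500 = 6.540 m/s².

a ≈ 6.54 m/s²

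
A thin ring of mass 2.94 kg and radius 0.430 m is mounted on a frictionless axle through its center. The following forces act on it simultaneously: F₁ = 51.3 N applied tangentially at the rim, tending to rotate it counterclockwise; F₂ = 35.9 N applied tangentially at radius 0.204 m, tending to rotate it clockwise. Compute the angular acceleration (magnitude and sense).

α ≈ 27.1 rad/s², counterclockwise

I = MR² = (2.94)(0.430)² = 0.5436 kg·m².
Taking counterclockwise as positive: τ₁ = +(51.3)(0.430) = +22.06 N·m; τ₂ = −(35.9)(0.204) = −7.324 N·m.
Net torque τ = 14.74 N·m.
α = τ/I = 14.74/0.5436 = 27.11 rad/s².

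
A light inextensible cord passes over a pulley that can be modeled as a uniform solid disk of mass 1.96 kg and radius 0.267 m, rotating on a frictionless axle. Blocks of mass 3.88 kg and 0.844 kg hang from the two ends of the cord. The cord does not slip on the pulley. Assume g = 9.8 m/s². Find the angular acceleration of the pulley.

I = ½MR² = (1/2)(1.96)(0.267)² = 0.06986 kg·m².
Heavier block: m₁g − T₁ = m₁a. Lighter block: T₂ − m₂g = m₂a.
Pulley: (T₁ − T₂)R = Iα = I(a/R), so T₁ − T₂ = (I/R²)a = (1/2)M_p a = 0.9800·a.
Adding the three: (m₁ − m₂)g = (m₁ + m₂ + 0.9800)a, so a = (3.88 − 0.844)(9.8)/(3.88 + 0.844 + 0.9800) = 5.216 m/s².
α = a/R = 5.216/0.267 = 19.54 rad/s².

α ≈ 19.5 rad/s²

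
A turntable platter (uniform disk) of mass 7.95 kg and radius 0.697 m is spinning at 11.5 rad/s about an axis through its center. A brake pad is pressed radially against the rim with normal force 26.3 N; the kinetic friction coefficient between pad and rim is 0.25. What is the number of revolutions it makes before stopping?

I = ½MR² = (1/2)(7.95)(0.697)² = 1.931 kg·m².
Friction force f = μN = (0.25)(26.3) = 6.575 N at the rim; torque magnitude τ = fR = 4.583 N·m, opposing ω.
|α| = τ/I = 4.583/1.931 = 2.373 rad/s² (deceleration).
ω² = ω₀² − 2|α|θ with ω = 0 ⇒ θ = ω₀²/(2|α|) = 27.86 rad = 4.435 rev.

≈ 4.43 revolutions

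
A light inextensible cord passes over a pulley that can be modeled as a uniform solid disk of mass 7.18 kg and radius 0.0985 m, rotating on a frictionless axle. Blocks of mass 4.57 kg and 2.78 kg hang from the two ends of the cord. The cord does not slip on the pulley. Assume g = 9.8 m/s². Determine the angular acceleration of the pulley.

α ≈ 16.3 rad/s²

I = ½MR² = (1/2)(7.18)(0.0985)² = 0.03483 kg·m².
Heavier block: m₁g − T₁ = m₁a. Lighter block: T₂ − m₂g = m₂a.
Pulley: (T₁ − T₂)R = Iα = I(a/R), so T₁ − T₂ = (I/R²)a = (1/2)M_p a = 3.590·a.
Adding the three: (m₁ − m₂)g = (m₁ + m₂ + 3.590)a, so a = (4.57 − 2.78)(9.8)/(4.57 + 2.78 + 3.590) = 1.603 m/s².
α = a/R = 1.603/0.0985 = 16.28 rad/s².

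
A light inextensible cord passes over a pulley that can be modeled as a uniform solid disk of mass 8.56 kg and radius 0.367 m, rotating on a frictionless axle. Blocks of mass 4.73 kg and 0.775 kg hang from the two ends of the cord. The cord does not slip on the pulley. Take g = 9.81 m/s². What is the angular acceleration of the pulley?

I = ½MR² = (1/2)(8.56)(0.367)² = 0.5765 kg·m².
Heavier block: m₁g − T₁ = m₁a. Lighter block: T₂ − m₂g = m₂a.
Pulley: (T₁ − T₂)R = Iα = I(a/R), so T₁ − T₂ = (I/R²)a = (1/2)M_p a = 4.280·a.
Adding the three: (m₁ − m₂)g = (m₁ + m₂ + 4.280)a, so a = (4.73 − 0.775)(9.81)/(4.73 + 0.775 + 4.280) = 3.965 m/s².
α = a/R = 3.965/0.367 = 10.80 rad/s².

α ≈ 10.8 rad/s²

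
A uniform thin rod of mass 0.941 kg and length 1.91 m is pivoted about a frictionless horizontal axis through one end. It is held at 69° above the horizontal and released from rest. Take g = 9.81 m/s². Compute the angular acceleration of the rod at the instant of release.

α ≈ 2.76 rad/s²

About the pivot, I = (1/3)ML² = (1/3)(0.941)(1.91)² = 1.144 kg·m².
The weight acts at the center, a distance L/2 = 0.9550 m from the pivot; τ = Mg(L/2) cos 69° = 3.159 N·m.
α = τ/I = 3.159/1.144 = 2.761 rad/s².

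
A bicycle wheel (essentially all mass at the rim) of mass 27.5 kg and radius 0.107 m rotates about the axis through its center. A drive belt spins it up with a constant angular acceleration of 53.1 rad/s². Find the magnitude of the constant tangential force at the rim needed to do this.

I = MR² = (27.5)(0.107)² = 0.3148 kg·m².
The required torque is τ = Iα = (0.3148)(53.10) = 16.72 N·m.
A tangential force at the rim gives τ = FR, so F = τ/R = 16.72/0.107 = 156.2 N.

F ≈ 156 N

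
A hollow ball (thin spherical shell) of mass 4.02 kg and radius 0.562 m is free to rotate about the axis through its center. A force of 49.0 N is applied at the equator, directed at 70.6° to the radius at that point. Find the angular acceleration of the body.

α ≈ 30.7 rad/s²

I = (2/3)MR² = (2/3)(4.02)(0.562)² = 0.8465 kg·m².
Only the tangential component produces torque: τ = F R sinθ = (49.0)(0.562) sin 70.6° = 25.97 N·m.
From τ = Iα: α = 25.97/0.8465 = 30.69 rad/s².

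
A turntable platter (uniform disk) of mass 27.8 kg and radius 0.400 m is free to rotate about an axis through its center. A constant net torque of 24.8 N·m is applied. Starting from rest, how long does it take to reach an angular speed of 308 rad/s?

t ≈ 27.6 s

I = ½MR² = (1/2)(27.8)(0.400)² = 2.224 kg·m².
α = τ/I = 24.8/2.224 = 11.15 rad/s².
ω = αt ⇒ t = ω/α = 308/11.15 = 27.62 s.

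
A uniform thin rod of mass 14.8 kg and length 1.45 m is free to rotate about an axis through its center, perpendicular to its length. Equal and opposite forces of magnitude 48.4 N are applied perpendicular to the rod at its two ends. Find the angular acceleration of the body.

I = (1/12)ML² = (1/12)(14.8)(1.45)² = 2.593 kg·m².
The couple gives τ = F·(L/2) + F·(L/2) = F L = (48.4)(1.45) = 70.18 N·m.
From τ = Iα: α = 70.18/2.593 = 27.06 rad/s².

α ≈ 27.1 rad/s²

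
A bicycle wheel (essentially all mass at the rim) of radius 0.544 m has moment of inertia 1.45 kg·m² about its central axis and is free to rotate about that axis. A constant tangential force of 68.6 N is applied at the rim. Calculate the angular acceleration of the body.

τ = F R = (68.6)(0.544) = 37.32 N·m.
Newton's second law for rotation, τ = Iα, gives α = τ/I = 37.32/1.450 = 25.74 rad/s².

α ≈ 25.7 rad/s²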